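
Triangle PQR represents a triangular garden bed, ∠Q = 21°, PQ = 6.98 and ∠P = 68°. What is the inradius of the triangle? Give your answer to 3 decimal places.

The third angle is ∠R = 180° − ∠P − ∠Q = 91.00°.
Law of sines: QR = PQ·sin P/sin R ≈ 6.4727.
Law of sines: RP = PQ·sin Q/sin R ≈ 2.5018.
Area = ½·PQ·QR·sin Q ≈ 8.0955.
Semiperimeter s = (6.4727+2.5018+6.98)/2 = 7.9773.
Inradius = area/s = 8.0955/7.9773 ≈ 1.0148.

r ≈ 1.015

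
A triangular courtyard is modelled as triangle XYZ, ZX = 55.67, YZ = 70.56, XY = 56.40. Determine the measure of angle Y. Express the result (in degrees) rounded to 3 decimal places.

50.520

By the law of cosines, cos Y = (XY² + YZ² − ZX²) / (2·XY·YZ) ≈ 0.63581, so ∠Y ≈ 50.52°.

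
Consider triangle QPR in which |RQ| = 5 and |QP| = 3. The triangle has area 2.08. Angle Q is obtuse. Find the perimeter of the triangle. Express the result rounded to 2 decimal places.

From area = ½·|RQ|·|QP|·sin Q, we get sin Q = 2·area/(|RQ|·|QP|) ≈ 0.27733.
Taking the obtuse solution, ∠Q ≈ 163.90°.
Law of cosines then gives |PR| ≈ 7.9261.
Perimeter = 7.9261 + 5 + 3 = 15.926.

perimeter ≈ 15.93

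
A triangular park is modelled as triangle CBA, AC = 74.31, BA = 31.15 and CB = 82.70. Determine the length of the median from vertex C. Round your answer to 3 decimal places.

77.059

Median from C: ½√(2·AC² + 2·CB² − BA²) ≈ 77.059.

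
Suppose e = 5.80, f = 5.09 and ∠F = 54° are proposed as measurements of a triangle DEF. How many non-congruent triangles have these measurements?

2

e·sin F = 5.80·sin(54°) ≈ 4.692.
Since e sin F < f < e (4.692 < 5.09 < 5.80), two triangles exist.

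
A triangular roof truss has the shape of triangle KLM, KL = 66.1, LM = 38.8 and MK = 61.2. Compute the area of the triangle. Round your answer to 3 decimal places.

1166.640

Semiperimeter s = (38.8 + 61.2 + 66.1)/2 = 83.05.
Heron's formula: area = √(83.05·44.25·21.85·16.95) ≈ 1166.6.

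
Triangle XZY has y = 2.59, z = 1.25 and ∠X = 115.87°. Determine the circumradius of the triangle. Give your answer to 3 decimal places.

1.851

By the law of cosines, x² = z² + y² − 2·z·y·cos X = 11.096, so x ≈ 3.331.
Area = ½·z·y·sin X ≈ 1.4565.
Circumradius = x/(2 sin X) ≈ 1.851.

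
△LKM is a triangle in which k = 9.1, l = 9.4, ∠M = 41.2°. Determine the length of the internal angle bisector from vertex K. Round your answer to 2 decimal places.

t_K ≈ 6.42

By the law of cosines, m² = l² + k² − 2·l·k·cos M = 42.447, so m ≈ 6.5151.
Law of cosines again: cos K = (m² + l² − k²)/(2·m·l) ≈ 0.39186, so ∠K ≈ 66.93°.
The bisector from K has length 2·m·l·cos(∠K/2)/(m+l) ≈ 6.4203.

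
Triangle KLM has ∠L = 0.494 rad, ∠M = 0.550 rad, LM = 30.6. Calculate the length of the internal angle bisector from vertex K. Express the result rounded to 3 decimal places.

The third angle is ∠K = π − ∠L − ∠M = 2.098 rad.
Law of sines: MK = LM·sin L/sin K ≈ 16.785.
Law of sines: KL = LM·sin M/sin K ≈ 18.503.
The bisector from K has length 2·MK·KL·cos(∠K/2)/(MK+KL) ≈ 8.7766.

t_K ≈ 8.777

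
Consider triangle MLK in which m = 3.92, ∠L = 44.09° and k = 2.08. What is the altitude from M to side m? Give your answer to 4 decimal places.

h_M ≈ 1.4472

By the law of cosines, l² = k² + m² − 2·k·m·cos L = 7.9802, so l ≈ 2.8249.
Area = ½·k·m·sin L ≈ 2.8366.
The altitude from M has length 2·area/m ≈ 1.4472.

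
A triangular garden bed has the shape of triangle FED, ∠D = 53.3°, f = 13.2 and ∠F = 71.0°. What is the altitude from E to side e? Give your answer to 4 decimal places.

h_E ≈ 10.5834

The third angle is ∠E = 180° − ∠D − ∠F = 55.70°.
Law of sines: e = f·sin E/sin F ≈ 11.533.
Law of sines: d = f·sin D/sin F ≈ 11.193.
Area = ½·f·e·sin D ≈ 61.028.
The altitude from E has length 2·area/e ≈ 10.583.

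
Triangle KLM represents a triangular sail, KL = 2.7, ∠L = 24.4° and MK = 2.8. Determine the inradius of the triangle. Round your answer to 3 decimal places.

Law of sines: sin M = KL·sin L/MK ≈ 0.39835.
Since MK ≥ KL, only the acute value applies: ∠M ≈ 23.48°.
Then ∠K = 180° − ∠L − ∠M ≈ 132.12°.
Law of sines gives LM = MK·sin K/sin L ≈ 5.0271.
Area = ½·MK·KL·sin K ≈ 2.8036.
Semiperimeter s = (5.0271+2.8+2.7)/2 = 5.2635.
Inradius = area/s = 2.8036/5.2635 ≈ 0.53264.

0.533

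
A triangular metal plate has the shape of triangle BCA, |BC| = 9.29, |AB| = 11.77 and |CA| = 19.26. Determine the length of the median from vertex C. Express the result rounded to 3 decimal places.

Median from C: ½√(2·|BC|² + 2·|CA|² − |AB|²) ≈ 13.928.

m_C ≈ 13.928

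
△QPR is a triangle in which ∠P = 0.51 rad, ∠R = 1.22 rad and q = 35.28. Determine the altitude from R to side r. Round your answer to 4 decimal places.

The third angle is ∠Q = π − ∠P − ∠R = 1.412 rad.
Law of sines: p = q·sin P/sin Q ≈ 17.443.
Law of sines: r = q·sin R/sin Q ≈ 33.556.
Area = ½·q·p·sin R ≈ 288.96.
The altitude from R has length 2·area/r ≈ 17.223.

17.2229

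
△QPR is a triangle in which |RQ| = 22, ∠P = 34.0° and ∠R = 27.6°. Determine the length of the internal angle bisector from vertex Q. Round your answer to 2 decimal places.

The third angle is ∠Q = 180° − ∠P − ∠R = 118.40°.
Law of sines: |PR| = |RQ|·sin Q/sin P ≈ 34.608.
Law of sines: |QP| = |RQ|·sin R/sin P ≈ 18.227.
The bisector from Q has length 2·|RQ|·|QP|·cos(∠Q/2)/(|RQ|+|QP|) ≈ 10.208.

t_Q ≈ 10.21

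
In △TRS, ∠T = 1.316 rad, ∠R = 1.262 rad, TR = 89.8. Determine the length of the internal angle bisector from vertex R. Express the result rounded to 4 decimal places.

93.4351

The third angle is ∠S = π − ∠T − ∠R = 0.564 rad.
Law of sines: RS = TR·sin T/sin S ≈ 162.67.
Law of sines: ST = TR·sin R/sin S ≈ 160.14.
The bisector from R has length 2·TR·RS·cos(∠R/2)/(TR+RS) ≈ 93.435.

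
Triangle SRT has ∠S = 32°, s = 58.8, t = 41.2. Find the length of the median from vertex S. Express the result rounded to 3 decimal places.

63.188

Law of sines: sin T = t·sin S/s ≈ 0.37130.
Since s ≥ t, only the acute value applies: ∠T ≈ 21.80°.
Then ∠R = 180° − ∠S − ∠T ≈ 126.20°.
Law of sines gives r = s·sin R/sin S ≈ 89.536.
Median from S: ½√(2·r² + 2·t² − s²) ≈ 63.188.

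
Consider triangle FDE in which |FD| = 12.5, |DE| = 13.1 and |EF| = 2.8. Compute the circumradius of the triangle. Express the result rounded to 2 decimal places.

6.59

By the law of cosines, cos F = (|EF|² + |FD|² − |DE|²) / (2·|EF|·|FD|) ≈ -0.10743, so ∠F ≈ 96.17°.
Circumradius = |DE|/(2 sin F) ≈ 6.5881.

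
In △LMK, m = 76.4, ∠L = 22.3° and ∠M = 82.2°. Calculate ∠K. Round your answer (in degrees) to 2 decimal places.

The third angle is ∠K = 180° − ∠L − ∠M = 75.50°.

75.50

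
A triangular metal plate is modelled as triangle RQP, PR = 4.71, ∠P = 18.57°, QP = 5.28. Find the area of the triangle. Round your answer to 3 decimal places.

Area = ½·QP·PR·sin P ≈ 3.9599.

area ≈ 3.960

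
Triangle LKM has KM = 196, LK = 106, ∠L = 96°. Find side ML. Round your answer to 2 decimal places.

154.16

Law of sines: sin M = LK·sin L/KM ≈ 0.53785.
Since KM ≥ LK, only the acute value applies: ∠M ≈ 32.54°.
Then ∠K = 180° − ∠L − ∠M ≈ 51.46°.
Law of sines gives ML = KM·sin K/sin L ≈ 154.16.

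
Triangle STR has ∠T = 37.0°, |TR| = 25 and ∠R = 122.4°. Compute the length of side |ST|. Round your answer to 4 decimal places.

The third angle is ∠S = 180° − ∠T − ∠R = 20.60°.
Law of sines: |ST| = |TR|·sin R/sin S ≈ 59.993.

59.9935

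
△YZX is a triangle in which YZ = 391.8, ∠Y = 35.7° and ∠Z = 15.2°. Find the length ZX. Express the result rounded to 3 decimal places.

294.611

The third angle is ∠X = 180° − ∠Y − ∠Z = 129.10°.
Law of sines: ZX = YZ·sin Y/sin X ≈ 294.61.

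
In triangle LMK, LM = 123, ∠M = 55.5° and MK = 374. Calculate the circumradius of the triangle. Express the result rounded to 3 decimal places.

By the law of cosines, KL² = LM² + MK² − 2·LM·MK·cos M = 1.0289e+05, so KL ≈ 320.77.
Area = ½·LM·MK·sin M ≈ 18956.
Circumradius = KL/(2 sin M) ≈ 194.61.

194.612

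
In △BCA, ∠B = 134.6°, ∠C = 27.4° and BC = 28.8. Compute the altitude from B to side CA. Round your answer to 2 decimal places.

The third angle is ∠A = 180° − ∠B − ∠C = 18.00°.
Law of sines: CA = BC·sin B/sin A ≈ 66.36.
Law of sines: AB = BC·sin C/sin A ≈ 42.89.
Area = ½·BC·CA·sin C ≈ 439.76.
The altitude from B has length 2·area/CA ≈ 13.254.

h_B ≈ 13.25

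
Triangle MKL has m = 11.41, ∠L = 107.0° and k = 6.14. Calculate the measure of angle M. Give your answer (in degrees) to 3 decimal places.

By the law of cosines, l² = m² + k² − 2·m·k·cos L = 208.85, so l ≈ 14.452.
Law of cosines again: cos M = (k² + l² − m²)/(2·k·l) ≈ 0.65570, so ∠M ≈ 49.03°.

∠M ≈ 49.028°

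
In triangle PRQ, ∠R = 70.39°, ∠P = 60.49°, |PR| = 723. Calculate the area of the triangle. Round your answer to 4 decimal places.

283388.3487

The third angle is ∠Q = 180° − ∠P − ∠R = 49.12°.
Law of sines: |RQ| = |PR|·sin P/sin Q ≈ 832.19.
Law of sines: |QP| = |PR|·sin R/sin Q ≈ 900.78.
Area = ½·|PR|·|RQ|·sin R ≈ 2.8339e+05.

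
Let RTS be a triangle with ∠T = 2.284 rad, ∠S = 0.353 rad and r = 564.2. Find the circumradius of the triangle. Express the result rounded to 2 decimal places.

583.51

The third angle is ∠R = π − ∠T − ∠S = 0.505 rad.
Law of sines: t = r·sin T/sin R ≈ 882.59.
Law of sines: s = r·sin S/sin R ≈ 403.46.
Circumradius = r/(2 sin R) ≈ 583.51.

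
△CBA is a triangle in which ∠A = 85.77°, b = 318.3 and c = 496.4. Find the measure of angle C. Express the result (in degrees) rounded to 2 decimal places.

∠C ≈ 60.36°

By the law of cosines, a² = c² + b² − 2·c·b·cos A = 3.2442e+05, so a ≈ 569.58.
Law of cosines again: cos C = (b² + a² − c²)/(2·b·a) ≈ 0.49455, so ∠C ≈ 60.36°.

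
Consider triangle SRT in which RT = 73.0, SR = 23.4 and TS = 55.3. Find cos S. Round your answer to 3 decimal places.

By the law of cosines, cos S = (TS² + SR² − RT²) / (2·TS·SR) ≈ -0.66589, so ∠S ≈ 131.75°.

-0.666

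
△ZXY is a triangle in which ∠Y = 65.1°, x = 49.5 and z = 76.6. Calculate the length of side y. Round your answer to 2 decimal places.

71.59

By the law of cosines, y² = z² + x² − 2·z·x·cos Y = 5124.9, so y ≈ 71.589.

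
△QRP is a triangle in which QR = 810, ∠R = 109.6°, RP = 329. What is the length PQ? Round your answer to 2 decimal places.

971.15

By the law of cosines, PQ² = QR² + RP² − 2·QR·RP·cos R = 9.4313e+05, so PQ ≈ 971.15.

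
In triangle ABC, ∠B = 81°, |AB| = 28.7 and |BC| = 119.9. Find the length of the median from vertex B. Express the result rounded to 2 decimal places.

m_B ≈ 63.79

By the law of cosines, |CA|² = |AB|² + |BC|² − 2·|AB|·|BC|·cos B = 14123, so |CA| ≈ 118.84.
Median from B: ½√(2·|AB|² + 2·|BC|² − |CA|²) ≈ 63.789.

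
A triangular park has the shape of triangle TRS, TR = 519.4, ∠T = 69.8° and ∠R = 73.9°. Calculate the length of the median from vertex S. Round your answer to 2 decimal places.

The third angle is ∠S = 180° − ∠T − ∠R = 36.30°.
Law of sines: RS = TR·sin T/sin S ≈ 823.38.
Law of sines: ST = TR·sin R/sin S ≈ 842.94.
Median from S: ½√(2·RS² + 2·ST² − TR²) ≈ 791.71.

791.71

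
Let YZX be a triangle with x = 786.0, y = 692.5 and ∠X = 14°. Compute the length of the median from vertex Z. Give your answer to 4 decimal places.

Law of sines: sin Y = y·sin X/x ≈ 0.21314.
Since x ≥ y, only the acute value applies: ∠Y ≈ 12.31°.
Then ∠Z = 180° − ∠X − ∠Y ≈ 153.69°.
Law of sines gives z = x·sin Z/sin X ≈ 1439.9.
Median from Z: ½√(2·x² + 2·y² − z²) ≈ 174.27.

m_Z ≈ 174.2728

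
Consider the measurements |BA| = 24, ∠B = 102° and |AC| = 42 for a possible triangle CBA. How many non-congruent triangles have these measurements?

1

|BA|·sin B = 24·sin(102°) ≈ 23.48.
Since ∠B is not acute, a triangle exists only if |AC| > |BA|; here |AC| > |BA|, so there is exactly one triangle.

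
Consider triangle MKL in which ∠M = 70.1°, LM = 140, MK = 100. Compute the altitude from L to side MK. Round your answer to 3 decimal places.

By the law of cosines, KL² = LM² + MK² − 2·LM·MK·cos M = 20069, so KL ≈ 141.67.
Area = ½·LM·MK·sin M ≈ 6582.
The altitude from L has length 2·area/MK ≈ 131.64.

h_L ≈ 131.640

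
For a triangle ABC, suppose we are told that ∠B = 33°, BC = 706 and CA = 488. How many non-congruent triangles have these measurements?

2

BC·sin B = 706·sin(33°) ≈ 384.5.
Since BC sin B < CA < BC (384.5 < 488 < 706), two triangles exist.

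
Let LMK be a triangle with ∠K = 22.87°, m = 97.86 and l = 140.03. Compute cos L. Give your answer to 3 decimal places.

cos L ≈ -0.497

By the law of cosines, k² = l² + m² − 2·l·m·cos K = 3932.8, so k ≈ 62.712.
Law of cosines again: cos L = (m² + k² − l²)/(2·m·k) ≈ -0.49691, so ∠L ≈ 119.80°.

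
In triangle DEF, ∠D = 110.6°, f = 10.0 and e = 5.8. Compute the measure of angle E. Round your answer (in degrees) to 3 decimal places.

By the law of cosines, d² = e² + f² − 2·e·f·cos D = 174.45, so d ≈ 13.208.
Law of cosines again: cos E = (f² + d² − e²)/(2·f·d) ≈ 0.91161, so ∠E ≈ 24.27°.

∠E ≈ 24.271°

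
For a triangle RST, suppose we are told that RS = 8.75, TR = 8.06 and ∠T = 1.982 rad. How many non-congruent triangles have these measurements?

TR·sin T = 8.06·sin(1.982 rad) ≈ 7.388.
Since ∠T is not acute, a triangle exists only if RS > TR; here RS > TR, so there is exactly one triangle.

1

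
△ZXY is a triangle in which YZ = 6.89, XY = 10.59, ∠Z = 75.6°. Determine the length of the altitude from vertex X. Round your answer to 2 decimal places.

Law of sines: sin X = YZ·sin Z/XY ≈ 0.63017.
Since XY ≥ YZ, only the acute value applies: ∠X ≈ 39.06°.
Then ∠Y = 180° − ∠Z − ∠X ≈ 65.34°.
Law of sines gives ZX = XY·sin Y/sin Z ≈ 9.9361.
Area = ½·XY·YZ·sin Y ≈ 33.155.
The altitude from X has length 2·area/YZ ≈ 9.624.

9.62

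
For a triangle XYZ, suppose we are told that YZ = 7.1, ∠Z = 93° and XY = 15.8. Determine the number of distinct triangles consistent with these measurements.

1

YZ·sin Z = 7.1·sin(93°) ≈ 7.09.
Since ∠Z is not acute, a triangle exists only if XY > YZ; here XY > YZ, so there is exactly one triangle.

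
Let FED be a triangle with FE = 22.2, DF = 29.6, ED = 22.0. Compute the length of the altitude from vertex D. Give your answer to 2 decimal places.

h_D ≈ 21.88

Semiperimeter s = (22 + 29.6 + 22.2)/2 = 36.9.
Heron's formula: area = √(36.9·14.9·7.3·14.7) ≈ 242.9.
The altitude from D has length 2·area/FE ≈ 21.883.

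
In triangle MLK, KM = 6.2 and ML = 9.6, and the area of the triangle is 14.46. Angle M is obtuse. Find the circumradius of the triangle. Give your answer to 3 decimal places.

From area = ½·KM·ML·sin M, we get sin M = 2·area/(KM·ML) ≈ 0.48589.
Taking the obtuse solution, ∠M ≈ 150.93°.
Law of cosines then gives LK ≈ 15.318.
Circumradius = LK/(2 sin M) ≈ 15.763.

R ≈ 15.763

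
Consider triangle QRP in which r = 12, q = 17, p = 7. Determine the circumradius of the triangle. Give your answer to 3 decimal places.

10.358

By the law of cosines, cos Q = (r² + p² − q²) / (2·r·p) ≈ -0.57143, so ∠Q ≈ 2.1790 rad.
Circumradius = q/(2 sin Q) ≈ 10.358.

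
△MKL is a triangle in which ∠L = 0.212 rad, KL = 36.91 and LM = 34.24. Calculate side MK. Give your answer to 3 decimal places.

7.982

By the law of cosines, MK² = KL² + LM² − 2·KL·LM·cos L = 63.717, so MK ≈ 7.9823.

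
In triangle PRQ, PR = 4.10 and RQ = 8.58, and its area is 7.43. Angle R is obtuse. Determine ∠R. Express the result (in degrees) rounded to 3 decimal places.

∠R ≈ 155.012°

From area = ½·PR·RQ·sin R, we get sin R = 2·area/(PR·RQ) ≈ 0.42242.
Taking the obtuse solution, ∠R ≈ 155.01°.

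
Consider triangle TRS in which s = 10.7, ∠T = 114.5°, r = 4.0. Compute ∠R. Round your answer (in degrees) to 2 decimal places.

By the law of cosines, t² = r² + s² − 2·r·s·cos T = 165.99, so t ≈ 12.884.
Law of cosines again: cos R = (s² + t² − r²)/(2·s·t) ≈ 0.95926, so ∠R ≈ 16.41°.

∠R ≈ 16.41°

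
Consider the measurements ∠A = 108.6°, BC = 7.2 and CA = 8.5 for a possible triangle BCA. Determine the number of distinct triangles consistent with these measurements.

0

CA·sin A = 8.5·sin(108.6°) ≈ 8.056.
Since ∠A is not acute, a triangle exists only if BC > CA; here BC ≤ CA, so there is no triangle.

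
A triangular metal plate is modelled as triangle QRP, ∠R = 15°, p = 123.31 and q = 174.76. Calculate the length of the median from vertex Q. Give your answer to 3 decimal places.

By the law of cosines, r² = p² + q² − 2·p·q·cos R = 4115.7, so r ≈ 64.154.
Median from Q: ½√(2·r² + 2·p² − q²) ≈ 45.003.

45.003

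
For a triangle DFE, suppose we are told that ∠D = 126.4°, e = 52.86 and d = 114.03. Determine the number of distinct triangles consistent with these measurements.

e·sin D = 52.86·sin(126.4°) ≈ 42.55.
Since ∠D is not acute, a triangle exists only if d > e; here d > e, so there is exactly one triangle.

1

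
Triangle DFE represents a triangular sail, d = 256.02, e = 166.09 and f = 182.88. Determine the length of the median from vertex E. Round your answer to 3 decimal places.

Median from E: ½√(2·d² + 2·f² − e²) ≈ 206.4.

m_E ≈ 206.396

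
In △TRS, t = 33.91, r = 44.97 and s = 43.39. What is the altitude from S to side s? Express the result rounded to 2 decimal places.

Semiperimeter p = (33.91 + 44.97 + 43.39)/2 = 61.135.
Heron's formula: area = √(61.135·27.225·16.165·17.745) ≈ 690.96.
The altitude from S has length 2·area/s ≈ 31.849.

h_S ≈ 31.85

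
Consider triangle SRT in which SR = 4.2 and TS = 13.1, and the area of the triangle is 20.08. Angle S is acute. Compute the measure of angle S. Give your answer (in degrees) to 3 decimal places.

∠S ≈ 46.879°

From area = ½·TS·SR·sin S, we get sin S = 2·area/(TS·SR) ≈ 0.72992.
Taking the acute solution, ∠S ≈ 46.88°.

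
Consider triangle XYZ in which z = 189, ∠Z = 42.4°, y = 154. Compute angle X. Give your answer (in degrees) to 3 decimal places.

Law of sines: sin Y = y·sin Z/z ≈ 0.54943.
Since z ≥ y, only the acute value applies: ∠Y ≈ 33.33°.
Then ∠X = 180° − ∠Z − ∠Y ≈ 104.27°.

104.272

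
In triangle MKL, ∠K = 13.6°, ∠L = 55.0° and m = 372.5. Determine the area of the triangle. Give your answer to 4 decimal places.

The third angle is ∠M = 180° − ∠K − ∠L = 111.40°.
Law of sines: k = m·sin K/sin M ≈ 94.076.
Law of sines: l = m·sin L/sin M ≈ 327.73.
Area = ½·m·k·sin L ≈ 14353.

14352.9700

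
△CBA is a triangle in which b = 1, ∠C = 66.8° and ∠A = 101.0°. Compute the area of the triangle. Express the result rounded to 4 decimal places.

The third angle is ∠B = 180° − ∠A − ∠C = 12.20°.
Law of sines: c = b·sin C/sin B ≈ 4.3494.
Law of sines: a = b·sin A/sin B ≈ 4.6451.
Area = ½·b·c·sin A ≈ 2.1347.

2.1347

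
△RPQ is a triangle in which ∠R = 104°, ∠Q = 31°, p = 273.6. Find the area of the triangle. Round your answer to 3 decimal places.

The third angle is ∠P = 180° − ∠Q − ∠R = 45.00°.
Law of sines: r = p·sin R/sin P ≈ 375.44.
Law of sines: q = p·sin Q/sin P ≈ 199.28.
Area = ½·p·r·sin Q ≈ 26452.

26452.130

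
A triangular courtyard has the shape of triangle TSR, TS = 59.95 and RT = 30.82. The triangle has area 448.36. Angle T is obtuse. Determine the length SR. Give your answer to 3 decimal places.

From area = ½·RT·TS·sin T, we get sin T = 2·area/(RT·TS) ≈ 0.48533.
Taking the obtuse solution, ∠T ≈ 150.97°.
Law of cosines then gives SR ≈ 88.175.

88.175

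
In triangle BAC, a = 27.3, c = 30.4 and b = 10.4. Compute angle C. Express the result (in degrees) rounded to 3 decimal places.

97.153

By the law of cosines, cos C = (b² + a² − c²) / (2·b·a) ≈ -0.12452, so ∠C ≈ 97.15°.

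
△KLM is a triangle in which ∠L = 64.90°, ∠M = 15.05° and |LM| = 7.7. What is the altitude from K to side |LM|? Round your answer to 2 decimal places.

h_K ≈ 1.84

The third angle is ∠K = 180° − ∠L − ∠M = 100.05°.
Law of sines: |MK| = |LM|·sin L/sin K ≈ 7.0815.
Law of sines: |KL| = |LM|·sin M/sin K ≈ 2.0306.
Area = ½·|LM|·|MK|·sin M ≈ 7.0794.
The altitude from K has length 2·area/|LM| ≈ 1.8388.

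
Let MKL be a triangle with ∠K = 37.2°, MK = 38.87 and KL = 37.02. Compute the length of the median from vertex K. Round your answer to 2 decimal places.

By the law of cosines, LM² = MK² + KL² − 2·MK·KL·cos K = 589, so LM ≈ 24.269.
Median from K: ½√(2·MK² + 2·KL² − LM²) ≈ 35.964.

m_K ≈ 35.96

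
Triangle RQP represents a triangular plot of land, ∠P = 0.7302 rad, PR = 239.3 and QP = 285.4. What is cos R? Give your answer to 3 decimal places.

By the law of cosines, RQ² = QP² + PR² − 2·QP·PR·cos P = 36951, so RQ ≈ 192.23.
Law of cosines again: cos R = (PR² + RQ² − QP²)/(2·PR·RQ) ≈ 0.13872, so ∠R ≈ 1.4316 rad.

cos R ≈ 0.139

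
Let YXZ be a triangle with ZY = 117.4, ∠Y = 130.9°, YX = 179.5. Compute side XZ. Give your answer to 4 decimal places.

By the law of cosines, XZ² = ZY² + YX² − 2·ZY·YX·cos Y = 73598, so XZ ≈ 271.29.

271.2897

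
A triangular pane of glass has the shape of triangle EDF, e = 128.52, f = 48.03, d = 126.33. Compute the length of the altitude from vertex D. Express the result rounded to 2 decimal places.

47.53

Semiperimeter s = (128.52 + 126.33 + 48.03)/2 = 151.44.
Heron's formula: area = √(151.44·22.92·25.11·103.41) ≈ 3002.1.
The altitude from D has length 2·area/d ≈ 47.529.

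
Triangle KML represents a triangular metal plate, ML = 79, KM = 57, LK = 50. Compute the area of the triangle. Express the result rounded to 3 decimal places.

Semiperimeter s = (79 + 50 + 57)/2 = 93.
Heron's formula: area = √(93·14·43·36) ≈ 1419.7.

area ≈ 1419.682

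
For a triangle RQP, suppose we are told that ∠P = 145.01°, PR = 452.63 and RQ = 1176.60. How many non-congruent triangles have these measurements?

PR·sin P = 452.63·sin(145.01°) ≈ 259.6.
Since ∠P is not acute, a triangle exists only if RQ > PR; here RQ > PR, so there is exactly one triangle.

1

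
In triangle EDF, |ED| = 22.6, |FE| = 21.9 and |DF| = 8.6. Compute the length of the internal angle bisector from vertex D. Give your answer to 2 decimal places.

t_D ≈ 9.93

By the law of cosines, cos D = (|ED|² + |DF|² − |FE|²) / (2·|ED|·|DF|) ≈ 0.27040, so ∠D ≈ 74.31°.
The bisector from D has length 2·|ED|·|DF|·cos(∠D/2)/(|ED|+|DF|) ≈ 9.9297.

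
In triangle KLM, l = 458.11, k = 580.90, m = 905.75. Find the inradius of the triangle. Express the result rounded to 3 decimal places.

Semiperimeter s = (580.9 + 458.11 + 905.75)/2 = 972.38.
Heron's formula: area = √(972.38·391.48·514.27·66.63) ≈ 1.1421e+05.
Inradius = area/s = 1.1421e+05/972.38 ≈ 117.45.

r ≈ 117.454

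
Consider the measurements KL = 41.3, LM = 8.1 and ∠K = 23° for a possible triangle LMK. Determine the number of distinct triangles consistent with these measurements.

0

KL·sin K = 41.3·sin(23°) ≈ 16.14.
Since LM = 8.1 < 16.14 = KL sin K, no triangle exists.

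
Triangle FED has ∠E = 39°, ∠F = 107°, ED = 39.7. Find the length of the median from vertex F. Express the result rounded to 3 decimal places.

14.721

The third angle is ∠D = 180° − ∠F − ∠E = 34.00°.
Law of sines: DF = ED·sin E/sin F ≈ 26.126.
Law of sines: FE = ED·sin D/sin F ≈ 23.214.
Median from F: ½√(2·DF² + 2·FE² − ED²) ≈ 14.721.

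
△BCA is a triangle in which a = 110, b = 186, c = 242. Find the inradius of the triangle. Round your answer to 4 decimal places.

r ≈ 36.3951

Semiperimeter s = (186 + 242 + 110)/2 = 269.
Heron's formula: area = √(269·83·27·159) ≈ 9790.3.
Inradius = area/s = 9790.3/269 ≈ 36.395.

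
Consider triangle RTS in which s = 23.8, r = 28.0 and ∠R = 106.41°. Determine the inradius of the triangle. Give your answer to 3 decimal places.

3.534

Law of sines: sin S = s·sin R/r ≈ 0.81537.
Since r ≥ s, only the acute value applies: ∠S ≈ 54.62°.
Then ∠T = 180° − ∠R − ∠S ≈ 18.97°.
Law of sines gives t = r·sin T/sin R ≈ 9.4864.
Area = ½·r·s·sin T ≈ 108.29.
Semiperimeter p = (28+9.4864+23.8)/2 = 30.643.
Inradius = area/p = 108.29/30.643 ≈ 3.5339.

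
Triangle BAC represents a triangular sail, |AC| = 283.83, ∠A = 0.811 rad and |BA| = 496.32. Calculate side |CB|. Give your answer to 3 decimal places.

364.468

By the law of cosines, |CB|² = |BA|² + |AC|² − 2·|BA|·|AC|·cos A = 1.3284e+05, so |CB| ≈ 364.47.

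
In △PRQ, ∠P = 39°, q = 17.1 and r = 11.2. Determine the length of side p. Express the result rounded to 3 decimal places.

By the law of cosines, p² = r² + q² − 2·r·q·cos P = 120.17, so p ≈ 10.962.

10.962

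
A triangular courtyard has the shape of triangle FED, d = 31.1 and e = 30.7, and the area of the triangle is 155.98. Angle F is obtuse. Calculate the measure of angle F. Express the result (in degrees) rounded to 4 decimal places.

From area = ½·e·d·sin F, we get sin F = 2·area/(e·d) ≈ 0.32674.
Taking the obtuse solution, ∠F ≈ 160.93°.

∠F ≈ 160.9291°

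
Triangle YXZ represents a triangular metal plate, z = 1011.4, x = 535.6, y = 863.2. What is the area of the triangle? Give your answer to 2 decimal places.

Semiperimeter s = (863.2 + 535.6 + 1011.4)/2 = 1205.1.
Heron's formula: area = √(1205.1·341.9·669.5·193.7) ≈ 2.3115e+05.

231153.88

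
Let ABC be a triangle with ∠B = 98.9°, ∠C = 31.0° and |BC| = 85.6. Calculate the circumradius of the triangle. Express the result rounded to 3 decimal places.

55.790

The third angle is ∠A = 180° − ∠B − ∠C = 50.10°.
Law of sines: |CA| = |BC|·sin B/sin A ≈ 110.24.
Law of sines: |AB| = |BC|·sin C/sin A ≈ 57.468.
Circumradius = |BC|/(2 sin A) ≈ 55.79.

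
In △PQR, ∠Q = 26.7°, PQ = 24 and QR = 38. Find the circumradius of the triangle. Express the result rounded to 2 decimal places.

By the law of cosines, RP² = PQ² + QR² − 2·PQ·QR·cos Q = 390.49, so RP ≈ 19.761.
Area = ½·PQ·QR·sin Q ≈ 204.89.
Circumradius = RP/(2 sin Q) ≈ 21.99.

21.99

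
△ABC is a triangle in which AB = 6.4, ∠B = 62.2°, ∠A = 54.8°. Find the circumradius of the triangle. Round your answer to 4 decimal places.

3.5914

The third angle is ∠C = 180° − ∠A − ∠B = 63.00°.
Law of sines: BC = AB·sin A/sin C ≈ 5.8695.
Law of sines: CA = AB·sin B/sin C ≈ 6.3538.
Circumradius = AB/(2 sin C) ≈ 3.5914.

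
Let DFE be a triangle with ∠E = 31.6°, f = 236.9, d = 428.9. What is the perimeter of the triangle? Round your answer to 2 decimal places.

924.63

By the law of cosines, e² = d² + f² − 2·d·f·cos E = 66995, so e ≈ 258.83.
Semiperimeter s = (428.9+236.9+258.83)/2 = 462.32.
Perimeter = 428.9 + 236.9 + 258.83 = 924.63.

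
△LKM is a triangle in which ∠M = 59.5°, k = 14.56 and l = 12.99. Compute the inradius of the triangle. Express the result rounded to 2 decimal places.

By the law of cosines, m² = l² + k² − 2·l·k·cos M = 188.75, so m ≈ 13.739.
Area = ½·l·k·sin M ≈ 81.482.
Semiperimeter s = (12.99+14.56+13.739)/2 = 20.644.
Inradius = area/s = 81.482/20.644 ≈ 3.9469.

3.95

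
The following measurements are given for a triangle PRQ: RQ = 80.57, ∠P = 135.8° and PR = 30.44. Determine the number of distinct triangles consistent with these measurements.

PR·sin P = 30.44·sin(135.8°) ≈ 21.22.
Since ∠P is not acute, a triangle exists only if RQ > PR; here RQ > PR, so there is exactly one triangle.

1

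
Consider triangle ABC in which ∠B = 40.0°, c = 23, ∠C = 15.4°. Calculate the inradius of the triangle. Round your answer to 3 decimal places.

The third angle is ∠A = 180° − ∠B − ∠C = 124.60°.
Law of sines: a = c·sin A/sin C ≈ 71.292.
Law of sines: b = c·sin B/sin C ≈ 55.672.
Area = ½·c·a·sin B ≈ 527.
Semiperimeter s = (71.292+55.672+23)/2 = 74.982.
Inradius = area/s = 527/74.982 ≈ 7.0283.

r ≈ 7.028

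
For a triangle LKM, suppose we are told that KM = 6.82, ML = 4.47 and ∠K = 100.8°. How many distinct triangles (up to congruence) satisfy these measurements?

KM·sin K = 6.82·sin(100.8°) ≈ 6.699.
Since ∠K is not acute, a triangle exists only if ML > KM; here ML ≤ KM, so there is no triangle.

0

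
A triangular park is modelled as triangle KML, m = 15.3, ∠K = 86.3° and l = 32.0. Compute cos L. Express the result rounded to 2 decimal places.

cos L ≈ 0.38

By the law of cosines, k² = m² + l² − 2·m·l·cos K = 1194.9, so k ≈ 34.567.
Law of cosines again: cos L = (k² + m² − l²)/(2·k·m) ≈ 0.38288, so ∠L ≈ 67.49°.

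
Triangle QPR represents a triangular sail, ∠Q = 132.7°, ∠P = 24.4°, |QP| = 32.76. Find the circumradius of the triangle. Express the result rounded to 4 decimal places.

The third angle is ∠R = 180° − ∠Q − ∠P = 22.90°.
Law of sines: |PR| = |QP|·sin Q/sin R ≈ 61.872.
Law of sines: |RQ| = |QP|·sin P/sin R ≈ 34.779.
Circumradius = |QP|/(2 sin R) ≈ 42.095.

42.0946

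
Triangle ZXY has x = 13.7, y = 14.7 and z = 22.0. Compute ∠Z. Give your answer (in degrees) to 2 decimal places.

∠Z ≈ 101.49°

By the law of cosines, cos Z = (x² + y² − z²) / (2·x·y) ≈ -0.19917, so ∠Z ≈ 101.49°.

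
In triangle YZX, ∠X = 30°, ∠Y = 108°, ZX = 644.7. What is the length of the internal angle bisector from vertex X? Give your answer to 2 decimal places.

The third angle is ∠Z = 180° − ∠X − ∠Y = 42.00°.
Law of sines: XY = ZX·sin Z/sin Y ≈ 453.59.
Law of sines: YZ = ZX·sin X/sin Y ≈ 338.94.
The bisector from X has length 2·ZX·XY·cos(∠X/2)/(ZX+XY) ≈ 514.37.

514.37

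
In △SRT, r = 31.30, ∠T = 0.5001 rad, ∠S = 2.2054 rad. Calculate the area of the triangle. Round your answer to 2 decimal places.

447.81

The third angle is ∠R = π − ∠T − ∠S = 0.4361 rad.
Law of sines: s = r·sin S/sin R ≈ 59.673.
Law of sines: t = r·sin T/sin R ≈ 35.532.
Area = ½·r·s·sin T ≈ 447.81.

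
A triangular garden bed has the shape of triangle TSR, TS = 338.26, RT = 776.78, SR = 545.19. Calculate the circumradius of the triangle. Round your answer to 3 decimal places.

By the law of cosines, cos T = (RT² + TS² − SR²) / (2·RT·TS) ≈ 0.80032, so ∠T ≈ 36.84°.
Circumradius = SR/(2 sin T) ≈ 454.65.

454.650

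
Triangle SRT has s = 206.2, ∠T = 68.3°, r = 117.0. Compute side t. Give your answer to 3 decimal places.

By the law of cosines, t² = s² + r² − 2·s·r·cos T = 38367, so t ≈ 195.87.

195.875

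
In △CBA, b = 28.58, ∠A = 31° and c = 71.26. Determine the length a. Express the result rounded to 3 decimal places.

49.024

By the law of cosines, a² = c² + b² − 2·c·b·cos A = 2403.4, so a ≈ 49.024.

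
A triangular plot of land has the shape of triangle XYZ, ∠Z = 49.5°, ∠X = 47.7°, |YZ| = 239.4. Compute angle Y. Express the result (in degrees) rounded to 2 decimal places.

The third angle is ∠Y = 180° − ∠Z − ∠X = 82.80°.

∠Y ≈ 82.80°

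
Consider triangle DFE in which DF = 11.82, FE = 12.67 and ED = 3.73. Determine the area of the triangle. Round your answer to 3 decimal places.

21.977

Semiperimeter s = (12.67 + 3.73 + 11.82)/2 = 14.11.
Heron's formula: area = √(14.11·1.44·10.38·2.29) ≈ 21.977.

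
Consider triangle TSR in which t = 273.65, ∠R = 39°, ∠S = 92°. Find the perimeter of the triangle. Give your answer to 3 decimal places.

The third angle is ∠T = 180° − ∠S − ∠R = 49.00°.
Law of sines: s = t·sin S/sin T ≈ 362.37.
Law of sines: r = t·sin R/sin T ≈ 228.19.
Semiperimeter p = (273.65+362.37+228.19)/2 = 432.1.
Perimeter = 273.65 + 362.37 + 228.19 = 864.2.

perimeter ≈ 864.204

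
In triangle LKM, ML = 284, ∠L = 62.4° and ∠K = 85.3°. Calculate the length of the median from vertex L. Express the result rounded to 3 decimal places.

m_L ≈ 189.678

The third angle is ∠M = 180° − ∠L − ∠K = 32.30°.
Law of sines: KM = ML·sin L/sin K ≈ 252.53.
Law of sines: LK = ML·sin M/sin K ≈ 152.27.
Median from L: ½√(2·ML² + 2·LK² − KM²) ≈ 189.68.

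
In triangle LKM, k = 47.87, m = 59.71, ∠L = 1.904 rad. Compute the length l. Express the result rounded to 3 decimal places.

By the law of cosines, l² = k² + m² − 2·k·m·cos L = 7726.6, so l ≈ 87.901.

87.901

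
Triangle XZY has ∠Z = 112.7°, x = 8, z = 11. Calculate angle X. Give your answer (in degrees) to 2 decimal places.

Law of sines: sin X = x·sin Z/z ≈ 0.67094.
Since z ≥ x, only the acute value applies: ∠X ≈ 42.14°.
Then ∠Y = 180° − ∠Z − ∠X ≈ 25.16°.

∠X ≈ 42.14°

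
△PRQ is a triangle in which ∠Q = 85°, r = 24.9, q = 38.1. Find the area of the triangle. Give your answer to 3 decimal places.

area ≈ 385.588

Law of sines: sin R = r·sin Q/q ≈ 0.65106.
Since q ≥ r, only the acute value applies: ∠R ≈ 40.62°.
Then ∠P = 180° − ∠Q − ∠R ≈ 54.38°.
Law of sines gives p = q·sin P/sin Q ≈ 31.089.
Area = ½·q·r·sin P ≈ 385.59.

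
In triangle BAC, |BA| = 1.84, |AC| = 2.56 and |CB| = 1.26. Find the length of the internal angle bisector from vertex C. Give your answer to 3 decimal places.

By the law of cosines, cos C = (|AC|² + |CB|² − |BA|²) / (2·|AC|·|CB|) ≈ 0.73717, so ∠C ≈ 42.51°.
The bisector from C has length 2·|AC|·|CB|·cos(∠C/2)/(|AC|+|CB|) ≈ 1.5739.

t_C ≈ 1.574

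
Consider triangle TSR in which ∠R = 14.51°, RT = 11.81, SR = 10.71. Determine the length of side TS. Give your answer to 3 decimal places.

3.046

By the law of cosines, TS² = SR² + RT² − 2·SR·RT·cos R = 9.2788, so TS ≈ 3.0461.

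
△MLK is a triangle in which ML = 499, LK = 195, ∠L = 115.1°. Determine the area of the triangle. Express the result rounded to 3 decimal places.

area ≈ 44058.186

Area = ½·ML·LK·sin L ≈ 44058.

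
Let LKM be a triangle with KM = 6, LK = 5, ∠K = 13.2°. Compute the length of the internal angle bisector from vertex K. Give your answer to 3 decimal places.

By the law of cosines, ML² = LK² + KM² − 2·LK·KM·cos K = 2.5853, so ML ≈ 1.6079.
The bisector from K has length 2·LK·KM·cos(∠K/2)/(LK+KM) ≈ 5.4184.

t_K ≈ 5.418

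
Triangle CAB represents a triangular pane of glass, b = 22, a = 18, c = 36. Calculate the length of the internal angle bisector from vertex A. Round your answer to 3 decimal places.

t_A ≈ 26.753

By the law of cosines, cos A = (b² + c² − a²) / (2·b·c) ≈ 0.91919, so ∠A ≈ 23.19°.
The bisector from A has length 2·b·c·cos(∠A/2)/(b+c) ≈ 26.753.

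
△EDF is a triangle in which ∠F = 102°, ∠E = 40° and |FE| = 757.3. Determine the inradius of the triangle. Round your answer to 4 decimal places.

The third angle is ∠D = 180° − ∠F − ∠E = 38.00°.
Law of sines: |DF| = |FE|·sin E/sin D ≈ 790.67.
Law of sines: |ED| = |FE|·sin F/sin D ≈ 1203.2.
Area = ½·|FE|·|DF|·sin F ≈ 2.9284e+05.
Semiperimeter s = (790.67+757.3+1203.2)/2 = 1375.6.
Inradius = area/s = 2.9284e+05/1375.6 ≈ 212.89.

r ≈ 212.8885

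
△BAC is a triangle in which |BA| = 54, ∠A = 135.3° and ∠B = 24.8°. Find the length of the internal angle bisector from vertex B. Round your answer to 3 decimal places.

The third angle is ∠C = 180° − ∠B − ∠A = 19.90°.
Law of sines: |AC| = |BA|·sin B/sin C ≈ 66.545.
Law of sines: |CB| = |BA|·sin A/sin C ≈ 111.59.
The bisector from B has length 2·|CB|·|BA|·cos(∠B/2)/(|CB|+|BA|) ≈ 71.083.

t_B ≈ 71.083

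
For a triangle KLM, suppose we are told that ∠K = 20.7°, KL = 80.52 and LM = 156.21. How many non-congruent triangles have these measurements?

KL·sin K = 80.52·sin(20.7°) ≈ 28.46.
Since LM ≥ KL, exactly one triangle exists.

1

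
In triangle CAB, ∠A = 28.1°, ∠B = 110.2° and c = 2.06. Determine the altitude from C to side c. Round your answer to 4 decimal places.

The third angle is ∠C = 180° − ∠A − ∠B = 41.70°.
Law of sines: a = c·sin A/sin C ≈ 1.4586.
Law of sines: b = c·sin B/sin C ≈ 2.9062.
Area = ½·c·a·sin B ≈ 1.4099.
The altitude from C has length 2·area/c ≈ 1.3689.

h_C ≈ 1.3689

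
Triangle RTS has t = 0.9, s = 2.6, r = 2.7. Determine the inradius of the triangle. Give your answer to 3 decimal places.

0.377

Semiperimeter p = (2.7 + 0.9 + 2.6)/2 = 3.1.
Heron's formula: area = √(3.1·0.4·2.2·0.5) ≈ 1.1679.
Inradius = area/p = 1.1679/3.1 ≈ 0.37674.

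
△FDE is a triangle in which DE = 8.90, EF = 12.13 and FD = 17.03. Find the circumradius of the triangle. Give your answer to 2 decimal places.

R ≈ 8.91

By the law of cosines, cos F = (EF² + FD² − DE²) / (2·EF·FD) ≈ 0.86639, so ∠F ≈ 29.96°.
Circumradius = DE/(2 sin F) ≈ 8.9113.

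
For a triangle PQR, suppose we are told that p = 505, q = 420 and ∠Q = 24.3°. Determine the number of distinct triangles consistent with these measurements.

2

p·sin Q = 505·sin(24.3°) ≈ 207.8.
Since p sin Q < q < p (207.8 < 420 < 505), two triangles exist.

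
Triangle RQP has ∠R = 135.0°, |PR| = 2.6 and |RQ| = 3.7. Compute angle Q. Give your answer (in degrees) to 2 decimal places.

By the law of cosines, |QP|² = |PR|² + |RQ|² − 2·|PR|·|RQ|·cos R = 34.055, so |QP| ≈ 5.8356.
Law of cosines again: cos Q = (|RQ|² + |QP|² − |PR|²)/(2·|RQ|·|QP|) ≈ 0.94908, so ∠Q ≈ 18.36°.

∠Q ≈ 18.36°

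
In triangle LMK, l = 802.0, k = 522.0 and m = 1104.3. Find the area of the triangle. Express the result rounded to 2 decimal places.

Semiperimeter s = (802 + 1104.3 + 522)/2 = 1214.2.
Heron's formula: area = √(1214.2·412.15·109.85·692.15) ≈ 1.9506e+05.

195058.09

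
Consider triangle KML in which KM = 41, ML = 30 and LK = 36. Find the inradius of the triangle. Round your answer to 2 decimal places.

r ≈ 9.80

Semiperimeter s = (30 + 36 + 41)/2 = 53.5.
Heron's formula: area = √(53.5·23.5·17.5·12.5) ≈ 524.43.
Inradius = area/s = 524.43/53.5 ≈ 9.8024.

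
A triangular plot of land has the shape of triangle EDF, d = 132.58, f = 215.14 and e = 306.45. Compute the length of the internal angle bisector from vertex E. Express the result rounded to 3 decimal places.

By the law of cosines, cos E = (d² + f² − e²) / (2·d·f) ≈ -0.52674, so ∠E ≈ 121.79°.
The bisector from E has length 2·d·f·cos(∠E/2)/(d+f) ≈ 79.805.

t_E ≈ 79.805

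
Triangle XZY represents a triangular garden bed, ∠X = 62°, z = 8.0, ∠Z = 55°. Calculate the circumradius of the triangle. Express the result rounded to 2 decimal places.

The third angle is ∠Y = 180° − ∠X − ∠Z = 63.00°.
Law of sines: x = z·sin X/sin Z ≈ 8.623.
Law of sines: y = z·sin Y/sin Z ≈ 8.7017.
Circumradius = z/(2 sin Z) ≈ 4.8831.

R ≈ 4.88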